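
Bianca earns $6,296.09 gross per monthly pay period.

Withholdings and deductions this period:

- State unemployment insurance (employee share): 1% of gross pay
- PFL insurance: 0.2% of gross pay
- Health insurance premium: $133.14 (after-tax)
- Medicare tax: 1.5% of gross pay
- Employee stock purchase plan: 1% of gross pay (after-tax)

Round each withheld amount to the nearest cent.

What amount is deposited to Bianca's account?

$5,930.00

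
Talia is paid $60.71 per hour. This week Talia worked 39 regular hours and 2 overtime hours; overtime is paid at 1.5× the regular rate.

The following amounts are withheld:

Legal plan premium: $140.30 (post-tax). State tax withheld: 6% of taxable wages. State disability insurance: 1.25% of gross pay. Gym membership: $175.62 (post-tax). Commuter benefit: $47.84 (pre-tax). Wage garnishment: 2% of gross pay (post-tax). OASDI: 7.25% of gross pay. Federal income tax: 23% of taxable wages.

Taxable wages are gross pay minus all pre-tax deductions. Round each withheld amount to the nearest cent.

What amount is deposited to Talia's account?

$1,192.75

Regular pay: 39 × $60.71 = $2,367.69
Overtime pay: 2 × $60.71 × 1.5 = $182.13
Gross pay = $2,367.69 + $182.13 = $2,549.82
Commuter benefit: $47.84
Taxable wages = $2,549.82 − $47.84 = $2,501.98
Federal income tax: $2,501.98 × 0.23 = $575.46
State tax withheld: $2,501.98 × 0.06 = $150.12
State disability insurance: $2,549.82 × 0.0125 = $31.87
OASDI: $2,549.82 × 0.0725 = $184.86
Legal plan premium: $140.30
Wage garnishment: $2,549.82 × 0.02 = $51.00
Gym membership: $175.62
Total deductions = $47.84 + $575.46 + $150.12 + $31.87 + $184.86 + $140.30 + $51.00 + $175.62 = $1,357.07
Net pay = $2,549.82 − $1,357.07 = $1,192.75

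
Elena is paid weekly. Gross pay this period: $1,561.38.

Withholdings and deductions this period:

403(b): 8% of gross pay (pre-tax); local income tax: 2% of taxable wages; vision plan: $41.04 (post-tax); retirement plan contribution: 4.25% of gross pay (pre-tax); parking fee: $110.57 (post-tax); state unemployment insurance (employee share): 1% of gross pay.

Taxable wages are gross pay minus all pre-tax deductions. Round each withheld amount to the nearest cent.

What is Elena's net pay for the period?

$1,175.49

Retirement plan contribution: $1,561.38 × 0.0425 = $66.36
403(b): $1,561.38 × 0.08 = $124.91
Pre-tax total = $66.36 + $124.91 = $191.27
Taxable wages = $1,561.38 − $191.27 = $1,370.11
Local income tax: $1,370.11 × 0.02 = $27.40
State unemployment insurance (employee share): $1,561.38 × 0.01 = $15.61
Parking fee: $110.57
Vision plan: $41.04
Total deductions = $66.36 + $124.91 + $27.40 + $15.61 + $110.57 + $41.04 = $385.89
Net pay = $1,561.38 − $385.89 = $1,175.49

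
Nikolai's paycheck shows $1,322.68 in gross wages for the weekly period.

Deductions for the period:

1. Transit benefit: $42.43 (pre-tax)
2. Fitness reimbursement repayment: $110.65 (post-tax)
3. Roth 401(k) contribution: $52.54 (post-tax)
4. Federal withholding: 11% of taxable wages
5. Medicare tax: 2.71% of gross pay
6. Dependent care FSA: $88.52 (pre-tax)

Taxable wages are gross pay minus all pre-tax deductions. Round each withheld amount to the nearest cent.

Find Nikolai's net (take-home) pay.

Dependent care FSA: $88.52
Transit benefit: $42.43
Pre-tax total = $88.52 + $42.43 = $130.95
Taxable wages = $1,322.68 − $130.95 = $1,191.73
Federal withholding: $1,191.73 × 0.11 = $131.09
Medicare tax: $1,322.68 × 0.0271 = $35.84
Fitness reimbursement repayment: $110.65
Roth 401(k) contribution: $52.54
Total deductions = $88.52 + $42.43 + $131.09 + $35.84 + $110.65 + $52.54 = $461.07
Net pay = $1,322.68 − $461.07 = $861.61

$861.61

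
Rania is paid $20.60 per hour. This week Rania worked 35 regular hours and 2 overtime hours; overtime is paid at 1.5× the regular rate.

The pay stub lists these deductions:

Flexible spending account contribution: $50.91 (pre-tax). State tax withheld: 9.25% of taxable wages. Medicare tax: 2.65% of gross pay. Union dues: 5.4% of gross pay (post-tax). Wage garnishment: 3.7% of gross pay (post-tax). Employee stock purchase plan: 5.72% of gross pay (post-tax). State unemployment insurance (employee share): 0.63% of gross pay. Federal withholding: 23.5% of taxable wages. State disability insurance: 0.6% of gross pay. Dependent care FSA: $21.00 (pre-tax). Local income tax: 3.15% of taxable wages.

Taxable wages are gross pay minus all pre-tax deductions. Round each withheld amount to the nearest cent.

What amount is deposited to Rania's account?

Regular pay: 35 × $20.60 = $721.00
Overtime pay: 2 × $20.60 × 1.5 = $61.80
Gross pay = $721.00 + $61.80 = $782.80
Flexible spending account contribution: $50.91
Dependent care FSA: $21.00
Pre-tax total = $50.91 + $21.00 = $71.91
Taxable wages = $782.80 − $71.91 = $710.89
State tax withheld: $710.89 × 0.0925 = $65.76
Local income tax: $710.89 × 0.0315 = $22.39
Federal withholding: $710.89 × 0.235 = $167.06
Medicare tax: $782.80 × 0.0265 = $20.74
State disability insurance: $782.80 × 0.006 = $4.70
State unemployment insurance (employee share): $782.80 × 0.0063 = $4.93
Wage garnishment: $782.80 × 0.037 = $28.96
Employee stock purchase plan: $782.80 × 0.0572 = $44.78
Union dues: $782.80 × 0.054 = $42.27
Total deductions = $50.91 + $21.00 + $65.76 + $22.39 + $167.06 + $20.74 + $4.70 + $4.93 + $28.96 + $44.78 + $42.27 = $473.50
Net pay = $782.80 − $473.50 = $309.30

$309.30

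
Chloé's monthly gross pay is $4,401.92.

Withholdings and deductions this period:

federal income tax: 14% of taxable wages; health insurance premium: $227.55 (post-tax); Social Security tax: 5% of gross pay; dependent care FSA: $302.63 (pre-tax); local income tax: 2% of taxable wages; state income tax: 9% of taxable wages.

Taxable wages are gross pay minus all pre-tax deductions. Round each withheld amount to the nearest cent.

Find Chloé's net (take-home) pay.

$2,626.81

Dependent care FSA: $302.63
Taxable wages = $4,401.92 − $302.63 = $4,099.29
Local income tax: $4,099.29 × 0.02 = $81.99
State income tax: $4,099.29 × 0.09 = $368.94
Federal income tax: $4,099.29 × 0.14 = $573.90
Social Security tax: $4,401.92 × 0.05 = $220.10
Health insurance premium: $227.55
Total deductions = $302.63 + $81.99 + $368.94 + $573.90 + $220.10 + $227.55 = $1,775.11
Net pay = $4,401.92 − $1,775.11 = $2,626.81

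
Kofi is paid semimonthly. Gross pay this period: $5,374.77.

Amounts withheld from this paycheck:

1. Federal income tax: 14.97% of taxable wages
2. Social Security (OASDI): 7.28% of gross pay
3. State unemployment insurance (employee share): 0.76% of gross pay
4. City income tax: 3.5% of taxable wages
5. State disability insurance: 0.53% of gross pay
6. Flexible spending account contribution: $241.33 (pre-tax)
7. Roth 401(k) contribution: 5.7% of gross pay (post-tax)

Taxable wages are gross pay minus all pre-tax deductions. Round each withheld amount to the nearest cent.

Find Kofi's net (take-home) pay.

$3,418.31

Flexible spending account contribution: $241.33
Taxable wages = $5,374.77 − $241.33 = $5,133.44
City income tax: $5,133.44 × 0.035 = $179.67
Federal income tax: $5,133.44 × 0.1497 = $768.48
Social Security (OASDI): $5,374.77 × 0.0728 = $391.28
State disability insurance: $5,374.77 × 0.0053 = $28.49
State unemployment insurance (employee share): $5,374.77 × 0.0076 = $40.85
Roth 401(k) contribution: $5,374.77 × 0.057 = $306.36
Total deductions = $241.33 + $179.67 + $768.48 + $391.28 + $28.49 + $40.85 + $306.36 = $1,956.46
Net pay = $5,374.77 − $1,956.46 = $3,418.31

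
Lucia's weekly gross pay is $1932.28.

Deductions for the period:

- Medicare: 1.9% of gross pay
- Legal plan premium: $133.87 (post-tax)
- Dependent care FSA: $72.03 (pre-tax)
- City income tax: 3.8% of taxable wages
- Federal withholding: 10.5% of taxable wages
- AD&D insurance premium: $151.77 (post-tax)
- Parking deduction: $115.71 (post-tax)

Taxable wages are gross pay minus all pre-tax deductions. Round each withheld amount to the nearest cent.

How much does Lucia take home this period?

Dependent care FSA: $72.03
Taxable wages = $1932.28 − $72.03 = $1860.25
Federal withholding: $1860.25 × 0.105 = $195.33
City income tax: $1860.25 × 0.038 = $70.69
Medicare: $1932.28 × 0.019 = $36.71
AD&D insurance premium: $151.77
Legal plan premium: $133.87
Parking deduction: $115.71
Total deductions = $72.03 + $195.33 + $70.69 + $36.71 + $151.77 + $133.87 + $115.71 = $776.11
Net pay = $1932.28 − $776.11 = $1156.17

$1156.17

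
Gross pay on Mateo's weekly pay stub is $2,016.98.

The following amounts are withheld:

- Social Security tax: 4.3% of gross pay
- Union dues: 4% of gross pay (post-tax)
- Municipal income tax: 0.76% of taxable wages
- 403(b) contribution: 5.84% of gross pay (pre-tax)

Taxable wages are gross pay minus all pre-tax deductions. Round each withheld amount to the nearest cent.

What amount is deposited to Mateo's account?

$1,717.35

403(b) contribution: $2,016.98 × 0.0584 = $117.79
Taxable wages = $2,016.98 − $117.79 = $1,899.19
Municipal income tax: $1,899.19 × 0.0076 = $14.43
Social Security tax: $2,016.98 × 0.043 = $86.73
Union dues: $2,016.98 × 0.04 = $80.68
Total deductions = $117.79 + $14.43 + $86.73 + $80.68 = $299.63
Net pay = $2,016.98 − $299.63 = $1,717.35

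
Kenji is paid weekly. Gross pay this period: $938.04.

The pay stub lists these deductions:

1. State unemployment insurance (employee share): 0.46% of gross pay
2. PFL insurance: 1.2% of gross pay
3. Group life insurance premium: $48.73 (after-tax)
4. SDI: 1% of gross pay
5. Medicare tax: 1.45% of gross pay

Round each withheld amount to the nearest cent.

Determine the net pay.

$850.76

SDI: $938.04 × 0.01 = $9.38
PFL insurance: $938.04 × 0.012 = $11.26
State unemployment insurance (employee share): $938.04 × 0.0046 = $4.31
Medicare tax: $938.04 × 0.0145 = $13.60
Group life insurance premium: $48.73
Total deductions = $9.38 + $11.26 + $4.31 + $13.60 + $48.73 = $87.28
Net pay = $938.04 − $87.28 = $850.76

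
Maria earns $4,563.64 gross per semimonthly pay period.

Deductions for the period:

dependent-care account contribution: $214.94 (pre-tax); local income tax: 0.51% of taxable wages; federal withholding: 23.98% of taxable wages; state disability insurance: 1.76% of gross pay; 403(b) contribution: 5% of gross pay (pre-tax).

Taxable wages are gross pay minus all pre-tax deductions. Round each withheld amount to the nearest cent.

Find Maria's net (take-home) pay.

$3,031.09

403(b) contribution: $4,563.64 × 0.05 = $228.18
Dependent-care account contribution: $214.94
Pre-tax total = $228.18 + $214.94 = $443.12
Taxable wages = $4,563.64 − $443.12 = $4,120.52
Federal withholding: $4,120.52 × 0.2398 = $988.10
Local income tax: $4,120.52 × 0.0051 = $21.01
State disability insurance: $4,563.64 × 0.0176 = $80.32
Total deductions = $228.18 + $214.94 + $988.10 + $21.01 + $80.32 = $1,532.55
Net pay = $4,563.64 − $1,532.55 = $3,031.09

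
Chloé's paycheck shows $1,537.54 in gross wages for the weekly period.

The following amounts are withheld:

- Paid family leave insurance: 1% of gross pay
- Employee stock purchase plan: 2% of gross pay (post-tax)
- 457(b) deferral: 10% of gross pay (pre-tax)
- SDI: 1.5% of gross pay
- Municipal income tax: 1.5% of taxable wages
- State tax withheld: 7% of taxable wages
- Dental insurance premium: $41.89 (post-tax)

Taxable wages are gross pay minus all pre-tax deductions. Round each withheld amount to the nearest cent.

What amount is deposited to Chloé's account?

$1,155.08

457(b) deferral: $1,537.54 × 0.1 = $153.75
Taxable wages = $1,537.54 − $153.75 = $1,383.79
Municipal income tax: $1,383.79 × 0.015 = $20.76
State tax withheld: $1,383.79 × 0.07 = $96.87
Paid family leave insurance: $1,537.54 × 0.01 = $15.38
SDI: $1,537.54 × 0.015 = $23.06
Employee stock purchase plan: $1,537.54 × 0.02 = $30.75
Dental insurance premium: $41.89
Total deductions = $153.75 + $20.76 + $96.87 + $15.38 + $23.06 + $30.75 + $41.89 = $382.46
Net pay = $1,537.54 − $382.46 = $1,155.08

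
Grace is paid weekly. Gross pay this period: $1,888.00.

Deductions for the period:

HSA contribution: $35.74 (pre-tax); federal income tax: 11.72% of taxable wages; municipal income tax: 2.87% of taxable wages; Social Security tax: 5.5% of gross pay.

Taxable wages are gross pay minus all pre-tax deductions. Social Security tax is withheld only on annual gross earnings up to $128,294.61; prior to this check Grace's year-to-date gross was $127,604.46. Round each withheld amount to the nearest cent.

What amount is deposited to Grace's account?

$1,544.06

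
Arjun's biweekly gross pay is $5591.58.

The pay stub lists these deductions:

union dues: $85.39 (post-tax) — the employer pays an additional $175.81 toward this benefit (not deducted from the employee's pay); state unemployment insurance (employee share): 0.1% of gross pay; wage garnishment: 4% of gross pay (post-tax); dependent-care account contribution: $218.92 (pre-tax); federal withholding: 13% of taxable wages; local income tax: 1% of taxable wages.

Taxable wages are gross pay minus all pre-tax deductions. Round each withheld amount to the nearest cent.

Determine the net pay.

$4305.84

Dependent-care account contribution: $218.92
Taxable wages = $5591.58 − $218.92 = $5372.66
Federal withholding: $5372.66 × 0.13 = $698.45
Local income tax: $5372.66 × 0.01 = $53.73
State unemployment insurance (employee share): $5591.58 × 0.001 = $5.59
Wage garnishment: $5591.58 × 0.04 = $223.66
Union dues: $85.39
(Employer's $175.81 toward union dues is not withheld from the employee.)
Total deductions = $218.92 + $698.45 + $53.73 + $5.59 + $223.66 + $85.39 = $1285.74
Net pay = $5591.58 − $1285.74 = $4305.84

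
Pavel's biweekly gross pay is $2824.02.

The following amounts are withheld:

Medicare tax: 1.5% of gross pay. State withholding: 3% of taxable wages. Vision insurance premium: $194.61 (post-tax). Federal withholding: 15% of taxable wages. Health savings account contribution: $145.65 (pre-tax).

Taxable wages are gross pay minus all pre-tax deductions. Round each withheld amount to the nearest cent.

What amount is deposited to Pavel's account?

Health savings account contribution: $145.65
Taxable wages = $2824.02 − $145.65 = $2678.37
State withholding: $2678.37 × 0.03 = $80.35
Federal withholding: $2678.37 × 0.15 = $401.76
Medicare tax: $2824.02 × 0.015 = $42.36
Vision insurance premium: $194.61
Total deductions = $145.65 + $80.35 + $401.76 + $42.36 + $194.61 = $864.73
Net pay = $2824.02 − $864.73 = $1959.29

$1959.29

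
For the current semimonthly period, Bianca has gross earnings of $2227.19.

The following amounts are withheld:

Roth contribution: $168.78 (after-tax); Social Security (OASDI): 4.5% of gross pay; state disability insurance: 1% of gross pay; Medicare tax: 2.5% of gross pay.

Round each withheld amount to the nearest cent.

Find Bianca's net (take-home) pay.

State disability insurance: $2227.19 × 0.01 = $22.27
Social Security (OASDI): $2227.19 × 0.045 = $100.22
Medicare tax: $2227.19 × 0.025 = $55.68
Roth contribution: $168.78
Total deductions = $22.27 + $100.22 + $55.68 + $168.78 = $346.95
Net pay = $2227.19 − $346.95 = $1880.24

$1880.24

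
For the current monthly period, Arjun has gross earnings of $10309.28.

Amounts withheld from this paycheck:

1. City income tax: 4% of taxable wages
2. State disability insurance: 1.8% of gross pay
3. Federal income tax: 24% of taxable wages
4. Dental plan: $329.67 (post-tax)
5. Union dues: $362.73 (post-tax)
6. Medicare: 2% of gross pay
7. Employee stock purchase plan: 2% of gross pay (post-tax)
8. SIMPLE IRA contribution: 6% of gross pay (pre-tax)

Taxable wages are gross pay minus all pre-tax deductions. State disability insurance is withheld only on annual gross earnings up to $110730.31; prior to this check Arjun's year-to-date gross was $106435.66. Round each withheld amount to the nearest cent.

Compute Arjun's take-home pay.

SIMPLE IRA contribution: $10309.28 × 0.06 = $618.56
Taxable wages = $10309.28 − $618.56 = $9690.72
City income tax: $9690.72 × 0.04 = $387.63
Federal income tax: $9690.72 × 0.24 = $2325.77
Medicare: $10309.28 × 0.02 = $206.19
State disability insurance: only $110730.31 − $106435.66 = $4294.65 of this check is subject → $4294.65 × 0.018 = $77.30
Dental plan: $329.67
Union dues: $362.73
Employee stock purchase plan: $10309.28 × 0.02 = $206.19
Total deductions = $618.56 + $387.63 + $2325.77 + $206.19 + $77.30 + $329.67 + $362.73 + $206.19 = $4514.04
Net pay = $10309.28 − $4514.04 = $5795.24

$5795.24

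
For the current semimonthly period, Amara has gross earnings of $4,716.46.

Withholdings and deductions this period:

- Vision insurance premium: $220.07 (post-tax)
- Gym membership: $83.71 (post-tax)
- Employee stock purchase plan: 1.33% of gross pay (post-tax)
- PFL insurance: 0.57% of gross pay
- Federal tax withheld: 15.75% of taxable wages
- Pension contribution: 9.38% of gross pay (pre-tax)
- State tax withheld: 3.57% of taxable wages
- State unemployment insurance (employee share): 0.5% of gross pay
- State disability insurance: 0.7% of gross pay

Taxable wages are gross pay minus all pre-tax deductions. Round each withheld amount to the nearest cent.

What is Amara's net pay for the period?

$2,998.33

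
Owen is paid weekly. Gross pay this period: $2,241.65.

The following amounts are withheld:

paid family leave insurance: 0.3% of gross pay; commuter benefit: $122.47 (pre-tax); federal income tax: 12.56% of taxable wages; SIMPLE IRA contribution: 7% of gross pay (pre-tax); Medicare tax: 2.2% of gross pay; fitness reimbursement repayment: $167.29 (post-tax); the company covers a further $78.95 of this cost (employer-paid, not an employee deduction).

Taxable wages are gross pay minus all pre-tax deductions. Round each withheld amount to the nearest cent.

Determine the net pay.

Commuter benefit: $122.47
SIMPLE IRA contribution: $2,241.65 × 0.07 = $156.92
Pre-tax total = $122.47 + $156.92 = $279.39
Taxable wages = $2,241.65 − $279.39 = $1,962.26
Federal income tax: $1,962.26 × 0.1256 = $246.46
Paid family leave insurance: $2,241.65 × 0.003 = $6.72
Medicare tax: $2,241.65 × 0.022 = $49.32
Fitness reimbursement repayment: $167.29
(Employer's $78.95 toward fitness reimbursement repayment is not withheld from the employee.)
Total deductions = $122.47 + $156.92 + $246.46 + $6.72 + $49.32 + $167.29 = $749.18
Net pay = $2,241.65 − $749.18 = $1,492.47

$1,492.47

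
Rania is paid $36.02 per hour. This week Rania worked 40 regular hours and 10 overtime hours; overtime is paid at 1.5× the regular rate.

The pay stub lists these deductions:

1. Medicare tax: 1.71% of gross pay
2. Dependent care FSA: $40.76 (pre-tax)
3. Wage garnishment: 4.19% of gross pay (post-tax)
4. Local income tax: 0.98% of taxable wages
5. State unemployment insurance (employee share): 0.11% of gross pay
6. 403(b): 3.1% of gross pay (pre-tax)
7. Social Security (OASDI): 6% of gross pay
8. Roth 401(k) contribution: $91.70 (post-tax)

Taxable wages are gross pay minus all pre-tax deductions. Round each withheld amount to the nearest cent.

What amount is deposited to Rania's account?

$1530.88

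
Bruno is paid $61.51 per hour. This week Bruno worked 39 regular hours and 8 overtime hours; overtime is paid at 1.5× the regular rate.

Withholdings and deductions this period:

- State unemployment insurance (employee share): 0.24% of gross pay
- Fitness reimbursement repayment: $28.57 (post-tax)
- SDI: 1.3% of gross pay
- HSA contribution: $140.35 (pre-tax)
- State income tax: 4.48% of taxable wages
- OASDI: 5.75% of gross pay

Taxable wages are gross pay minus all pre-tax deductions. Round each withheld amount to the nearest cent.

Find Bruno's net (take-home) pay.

Regular pay: 39 × $61.51 = $2,398.89
Overtime pay: 8 × $61.51 × 1.5 = $738.12
Gross pay = $2,398.89 + $738.12 = $3,137.01
HSA contribution: $140.35
Taxable wages = $3,137.01 − $140.35 = $2,996.66
State income tax: $2,996.66 × 0.0448 = $134.25
SDI: $3,137.01 × 0.013 = $40.78
OASDI: $3,137.01 × 0.0575 = $180.38
State unemployment insurance (employee share): $3,137.01 × 0.0024 = $7.53
Fitness reimbursement repayment: $28.57
Total deductions = $140.35 + $134.25 + $40.78 + $180.38 + $7.53 + $28.57 = $531.86
Net pay = $3,137.01 − $531.86 = $2,605.15

$2,605.15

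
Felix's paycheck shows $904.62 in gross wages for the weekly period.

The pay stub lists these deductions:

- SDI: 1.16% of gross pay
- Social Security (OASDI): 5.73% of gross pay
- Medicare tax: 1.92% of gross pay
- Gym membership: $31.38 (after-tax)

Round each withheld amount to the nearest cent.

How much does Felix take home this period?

Medicare tax: $904.62 × 0.0192 = $17.37
SDI: $904.62 × 0.0116 = $10.49
Social Security (OASDI): $904.62 × 0.0573 = $51.83
Gym membership: $31.38
Total deductions = $17.37 + $10.49 + $51.83 + $31.38 = $111.07
Net pay = $904.62 − $111.07 = $793.55

$793.55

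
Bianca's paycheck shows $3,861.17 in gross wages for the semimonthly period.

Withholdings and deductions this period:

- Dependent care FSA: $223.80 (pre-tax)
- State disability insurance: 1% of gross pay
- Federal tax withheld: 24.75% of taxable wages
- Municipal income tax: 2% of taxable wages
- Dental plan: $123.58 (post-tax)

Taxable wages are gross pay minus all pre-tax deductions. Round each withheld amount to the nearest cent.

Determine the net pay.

Dependent care FSA: $223.80
Taxable wages = $3,861.17 − $223.80 = $3,637.37
Municipal income tax: $3,637.37 × 0.02 = $72.75
Federal tax withheld: $3,637.37 × 0.2475 = $900.25
State disability insurance: $3,861.17 × 0.01 = $38.61
Dental plan: $123.58
Total deductions = $223.80 + $72.75 + $900.25 + $38.61 + $123.58 = $1,358.99
Net pay = $3,861.17 − $1,358.99 = $2,502.18

$2,502.18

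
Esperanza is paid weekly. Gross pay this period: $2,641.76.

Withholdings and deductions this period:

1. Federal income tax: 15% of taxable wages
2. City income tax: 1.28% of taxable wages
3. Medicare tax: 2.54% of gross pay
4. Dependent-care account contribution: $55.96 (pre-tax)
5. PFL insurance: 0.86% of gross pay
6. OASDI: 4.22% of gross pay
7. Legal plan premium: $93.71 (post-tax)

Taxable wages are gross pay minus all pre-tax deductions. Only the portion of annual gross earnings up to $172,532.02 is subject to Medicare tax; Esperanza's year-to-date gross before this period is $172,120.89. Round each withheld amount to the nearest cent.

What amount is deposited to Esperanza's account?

Dependent-care account contribution: $55.96
Taxable wages = $2,641.76 − $55.96 = $2,585.80
Federal income tax: $2,585.80 × 0.15 = $387.87
City income tax: $2,585.80 × 0.0128 = $33.10
OASDI: $2,641.76 × 0.0422 = $111.48
PFL insurance: $2,641.76 × 0.0086 = $22.72
Medicare tax: only $172,532.02 − $172,120.89 = $411.13 of this check is subject → $411.13 × 0.0254 = $10.44
Legal plan premium: $93.71
Total deductions = $55.96 + $387.87 + $33.10 + $111.48 + $22.72 + $10.44 + $93.71 = $715.28
Net pay = $2,641.76 − $715.28 = $1,926.48

$1,926.48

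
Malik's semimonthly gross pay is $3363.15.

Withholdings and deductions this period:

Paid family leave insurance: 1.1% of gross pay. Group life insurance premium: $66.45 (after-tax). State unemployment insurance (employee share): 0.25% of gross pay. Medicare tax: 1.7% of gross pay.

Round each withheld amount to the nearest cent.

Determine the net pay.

State unemployment insurance (employee share): $3363.15 × 0.0025 = $8.41
Medicare tax: $3363.15 × 0.017 = $57.17
Paid family leave insurance: $3363.15 × 0.011 = $36.99
Group life insurance premium: $66.45
Total deductions = $8.41 + $57.17 + $36.99 + $66.45 = $169.02
Net pay = $3363.15 − $169.02 = $3194.13

$3194.13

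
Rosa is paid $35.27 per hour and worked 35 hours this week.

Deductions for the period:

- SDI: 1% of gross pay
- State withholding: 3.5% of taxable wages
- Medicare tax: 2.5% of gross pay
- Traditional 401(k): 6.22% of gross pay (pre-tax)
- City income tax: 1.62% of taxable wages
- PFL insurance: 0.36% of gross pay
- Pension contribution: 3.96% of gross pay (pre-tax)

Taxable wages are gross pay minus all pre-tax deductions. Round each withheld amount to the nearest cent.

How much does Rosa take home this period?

Gross pay: 35 × $35.27 = $1,234.45
Traditional 401(k): $1,234.45 × 0.0622 = $76.78
Pension contribution: $1,234.45 × 0.0396 = $48.88
Pre-tax total = $76.78 + $48.88 = $125.66
Taxable wages = $1,234.45 − $125.66 = $1,108.79
State withholding: $1,108.79 × 0.035 = $38.81
City income tax: $1,108.79 × 0.0162 = $17.96
Medicare tax: $1,234.45 × 0.025 = $30.86
PFL insurance: $1,234.45 × 0.0036 = $4.44
SDI: $1,234.45 × 0.01 = $12.34
Total deductions = $76.78 + $48.88 + $38.81 + $17.96 + $30.86 + $4.44 + $12.34 = $230.07
Net pay = $1,234.45 − $230.07 = $1,004.38

$1,004.38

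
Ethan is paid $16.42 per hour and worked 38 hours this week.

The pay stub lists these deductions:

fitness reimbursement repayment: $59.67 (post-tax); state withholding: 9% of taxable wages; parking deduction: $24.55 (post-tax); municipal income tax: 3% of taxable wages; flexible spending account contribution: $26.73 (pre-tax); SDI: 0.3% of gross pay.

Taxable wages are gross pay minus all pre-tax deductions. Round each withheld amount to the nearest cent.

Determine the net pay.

Gross pay: 38 × $16.42 = $623.96
Flexible spending account contribution: $26.73
Taxable wages = $623.96 − $26.73 = $597.23
Municipal income tax: $597.23 × 0.03 = $17.92
State withholding: $597.23 × 0.09 = $53.75
SDI: $623.96 × 0.003 = $1.87
Parking deduction: $24.55
Fitness reimbursement repayment: $59.67
Total deductions = $26.73 + $17.92 + $53.75 + $1.87 + $24.55 + $59.67 = $184.49
Net pay = $623.96 − $184.49 = $439.47

$439.47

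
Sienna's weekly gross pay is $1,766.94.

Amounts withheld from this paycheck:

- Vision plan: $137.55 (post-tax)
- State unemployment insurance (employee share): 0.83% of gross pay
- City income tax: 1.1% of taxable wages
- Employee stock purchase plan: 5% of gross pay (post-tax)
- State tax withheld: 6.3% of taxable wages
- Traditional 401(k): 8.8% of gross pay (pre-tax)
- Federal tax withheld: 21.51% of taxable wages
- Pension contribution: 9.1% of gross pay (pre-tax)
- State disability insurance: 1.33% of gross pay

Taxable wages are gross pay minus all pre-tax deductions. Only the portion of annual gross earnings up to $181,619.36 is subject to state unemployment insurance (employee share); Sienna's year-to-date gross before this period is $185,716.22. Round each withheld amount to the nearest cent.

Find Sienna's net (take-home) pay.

Traditional 401(k): $1,766.94 × 0.088 = $155.49
Pension contribution: $1,766.94 × 0.091 = $160.79
Pre-tax total = $155.49 + $160.79 = $316.28
Taxable wages = $1,766.94 − $316.28 = $1,450.66
City income tax: $1,450.66 × 0.011 = $15.96
Federal tax withheld: $1,450.66 × 0.2151 = $312.04
State tax withheld: $1,450.66 × 0.063 = $91.39
State disability insurance: $1,766.94 × 0.0133 = $23.50
State unemployment insurance (employee share): annual cap $181,619.36 already reached (YTD $185,716.22), so $0.00
Employee stock purchase plan: $1,766.94 × 0.05 = $88.35
Vision plan: $137.55
Total deductions = $155.49 + $160.79 + $15.96 + $312.04 + $91.39 + $23.50 + $0.00 + $88.35 + $137.55 = $985.07
Net pay = $1,766.94 − $985.07 = $781.87

$781.87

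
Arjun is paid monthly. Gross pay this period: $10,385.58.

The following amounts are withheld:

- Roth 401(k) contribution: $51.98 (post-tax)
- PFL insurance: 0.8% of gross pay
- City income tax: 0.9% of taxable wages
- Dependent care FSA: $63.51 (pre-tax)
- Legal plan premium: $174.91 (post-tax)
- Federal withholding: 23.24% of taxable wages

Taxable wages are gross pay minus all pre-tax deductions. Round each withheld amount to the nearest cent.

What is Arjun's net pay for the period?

Dependent care FSA: $63.51
Taxable wages = $10,385.58 − $63.51 = $10,322.07
City income tax: $10,322.07 × 0.009 = $92.90
Federal withholding: $10,322.07 × 0.2324 = $2,398.85
PFL insurance: $10,385.58 × 0.008 = $83.08
Roth 401(k) contribution: $51.98
Legal plan premium: $174.91
Total deductions = $63.51 + $92.90 + $2,398.85 + $83.08 + $51.98 + $174.91 = $2,865.23
Net pay = $10,385.58 − $2,865.23 = $7,520.35

$7,520.35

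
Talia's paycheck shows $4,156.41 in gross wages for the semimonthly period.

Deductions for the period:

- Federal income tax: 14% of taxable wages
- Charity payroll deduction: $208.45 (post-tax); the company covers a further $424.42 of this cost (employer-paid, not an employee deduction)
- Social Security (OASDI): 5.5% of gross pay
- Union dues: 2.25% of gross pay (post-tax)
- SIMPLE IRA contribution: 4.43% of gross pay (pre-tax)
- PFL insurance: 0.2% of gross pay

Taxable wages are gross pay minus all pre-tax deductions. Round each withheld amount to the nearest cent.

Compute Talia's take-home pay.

$2,877.28

SIMPLE IRA contribution: $4,156.41 × 0.0443 = $184.13
Taxable wages = $4,156.41 − $184.13 = $3,972.28
Federal income tax: $3,972.28 × 0.14 = $556.12
Social Security (OASDI): $4,156.41 × 0.055 = $228.60
PFL insurance: $4,156.41 × 0.002 = $8.31
Union dues: $4,156.41 × 0.0225 = $93.52
Charity payroll deduction: $208.45
(Employer's $424.42 toward charity payroll deduction is not withheld from the employee.)
Total deductions = $184.13 + $556.12 + $228.60 + $8.31 + $93.52 + $208.45 = $1,279.13
Net pay = $4,156.41 − $1,279.13 = $2,877.28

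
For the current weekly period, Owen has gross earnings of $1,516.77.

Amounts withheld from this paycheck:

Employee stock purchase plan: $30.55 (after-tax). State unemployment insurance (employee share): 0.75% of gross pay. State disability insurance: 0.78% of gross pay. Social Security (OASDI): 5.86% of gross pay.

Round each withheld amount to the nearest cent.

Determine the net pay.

State unemployment insurance (employee share): $1,516.77 × 0.0075 = $11.38
Social Security (OASDI): $1,516.77 × 0.0586 = $88.88
State disability insurance: $1,516.77 × 0.0078 = $11.83
Employee stock purchase plan: $30.55
Total deductions = $11.38 + $88.88 + $11.83 + $30.55 = $142.64
Net pay = $1,516.77 − $142.64 = $1,374.13

$1,374.13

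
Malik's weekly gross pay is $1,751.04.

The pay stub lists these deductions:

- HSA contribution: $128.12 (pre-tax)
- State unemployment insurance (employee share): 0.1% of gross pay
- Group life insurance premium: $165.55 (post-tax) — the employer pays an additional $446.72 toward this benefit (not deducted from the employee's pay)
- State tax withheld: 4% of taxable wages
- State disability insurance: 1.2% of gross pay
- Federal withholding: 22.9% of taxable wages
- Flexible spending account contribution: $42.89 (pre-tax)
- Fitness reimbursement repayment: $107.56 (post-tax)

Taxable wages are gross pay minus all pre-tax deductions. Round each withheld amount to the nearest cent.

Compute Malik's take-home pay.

$859.13

Flexible spending account contribution: $42.89
HSA contribution: $128.12
Pre-tax total = $42.89 + $128.12 = $171.01
Taxable wages = $1,751.04 − $171.01 = $1,580.03
State tax withheld: $1,580.03 × 0.04 = $63.20
Federal withholding: $1,580.03 × 0.229 = $361.83
State unemployment insurance (employee share): $1,751.04 × 0.001 = $1.75
State disability insurance: $1,751.04 × 0.012 = $21.01
Group life insurance premium: $165.55
Fitness reimbursement repayment: $107.56
(Employer's $446.72 toward group life insurance premium is not withheld from the employee.)
Total deductions = $42.89 + $128.12 + $63.20 + $361.83 + $1.75 + $21.01 + $165.55 + $107.56 = $891.91
Net pay = $1,751.04 − $891.91 = $859.13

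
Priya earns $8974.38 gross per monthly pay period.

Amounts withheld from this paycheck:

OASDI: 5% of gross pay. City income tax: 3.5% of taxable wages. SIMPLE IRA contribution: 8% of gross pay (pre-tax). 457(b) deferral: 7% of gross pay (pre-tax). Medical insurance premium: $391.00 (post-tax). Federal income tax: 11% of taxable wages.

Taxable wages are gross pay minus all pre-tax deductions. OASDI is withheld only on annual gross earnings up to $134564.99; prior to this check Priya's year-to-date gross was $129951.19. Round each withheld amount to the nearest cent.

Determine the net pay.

457(b) deferral: $8974.38 × 0.07 = $628.21
SIMPLE IRA contribution: $8974.38 × 0.08 = $717.95
Pre-tax total = $628.21 + $717.95 = $1346.16
Taxable wages = $8974.38 − $1346.16 = $7628.22
Federal income tax: $7628.22 × 0.11 = $839.10
City income tax: $7628.22 × 0.035 = $266.99
OASDI: only $134564.99 − $129951.19 = $4613.80 of this check is subject → $4613.80 × 0.05 = $230.69
Medical insurance premium: $391.00
Total deductions = $628.21 + $717.95 + $839.10 + $266.99 + $230.69 + $391.00 = $3073.94
Net pay = $8974.38 − $3073.94 = $5900.44

$5900.44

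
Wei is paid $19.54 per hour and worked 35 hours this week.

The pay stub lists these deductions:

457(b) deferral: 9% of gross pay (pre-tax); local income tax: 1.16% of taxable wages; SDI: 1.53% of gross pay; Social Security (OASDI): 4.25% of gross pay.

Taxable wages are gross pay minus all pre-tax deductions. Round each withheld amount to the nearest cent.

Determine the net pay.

$575.60

Gross pay: 35 × $19.54 = $683.90
457(b) deferral: $683.90 × 0.09 = $61.55
Taxable wages = $683.90 − $61.55 = $622.35
Local income tax: $622.35 × 0.0116 = $7.22
SDI: $683.90 × 0.0153 = $10.46
Social Security (OASDI): $683.90 × 0.0425 = $29.07
Total deductions = $61.55 + $7.22 + $10.46 + $29.07 = $108.30
Net pay = $683.90 − $108.30 = $575.60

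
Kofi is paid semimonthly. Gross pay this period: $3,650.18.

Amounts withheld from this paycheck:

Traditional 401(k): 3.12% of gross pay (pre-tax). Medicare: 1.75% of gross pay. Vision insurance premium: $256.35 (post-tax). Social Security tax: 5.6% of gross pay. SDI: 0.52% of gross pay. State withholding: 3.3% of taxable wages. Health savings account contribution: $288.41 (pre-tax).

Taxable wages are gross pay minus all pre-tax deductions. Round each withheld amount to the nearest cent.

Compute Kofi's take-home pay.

Traditional 401(k): $3,650.18 × 0.0312 = $113.89
Health savings account contribution: $288.41
Pre-tax total = $113.89 + $288.41 = $402.30
Taxable wages = $3,650.18 − $402.30 = $3,247.88
State withholding: $3,247.88 × 0.033 = $107.18
Social Security tax: $3,650.18 × 0.056 = $204.41
SDI: $3,650.18 × 0.0052 = $18.98
Medicare: $3,650.18 × 0.0175 = $63.88
Vision insurance premium: $256.35
Total deductions = $113.89 + $288.41 + $107.18 + $204.41 + $18.98 + $63.88 + $256.35 = $1,053.10
Net pay = $3,650.18 − $1,053.10 = $2,597.08

$2,597.08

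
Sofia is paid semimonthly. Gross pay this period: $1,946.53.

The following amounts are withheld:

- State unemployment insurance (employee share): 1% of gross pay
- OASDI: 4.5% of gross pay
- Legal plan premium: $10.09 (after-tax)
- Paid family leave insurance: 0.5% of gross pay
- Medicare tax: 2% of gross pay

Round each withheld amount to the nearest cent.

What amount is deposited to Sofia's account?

State unemployment insurance (employee share): $1,946.53 × 0.01 = $19.47
OASDI: $1,946.53 × 0.045 = $87.59
Medicare tax: $1,946.53 × 0.02 = $38.93
Paid family leave insurance: $1,946.53 × 0.005 = $9.73
Legal plan premium: $10.09
Total deductions = $19.47 + $87.59 + $38.93 + $9.73 + $10.09 = $165.81
Net pay = $1,946.53 − $165.81 = $1,780.72

$1,780.72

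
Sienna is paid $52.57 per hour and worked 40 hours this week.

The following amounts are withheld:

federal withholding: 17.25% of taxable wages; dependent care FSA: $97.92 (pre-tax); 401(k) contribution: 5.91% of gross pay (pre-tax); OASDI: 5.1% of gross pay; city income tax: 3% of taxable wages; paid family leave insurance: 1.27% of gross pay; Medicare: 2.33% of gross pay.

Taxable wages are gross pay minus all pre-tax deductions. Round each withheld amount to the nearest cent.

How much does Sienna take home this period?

Gross pay: 40 × $52.57 = $2,102.80
401(k) contribution: $2,102.80 × 0.0591 = $124.28
Dependent care FSA: $97.92
Pre-tax total = $124.28 + $97.92 = $222.20
Taxable wages = $2,102.80 − $222.20 = $1,880.60
City income tax: $1,880.60 × 0.03 = $56.42
Federal withholding: $1,880.60 × 0.1725 = $324.40
OASDI: $2,102.80 × 0.051 = $107.24
Paid family leave insurance: $2,102.80 × 0.0127 = $26.71
Medicare: $2,102.80 × 0.0233 = $49.00
Total deductions = $124.28 + $97.92 + $56.42 + $324.40 + $107.24 + $26.71 + $49.00 = $785.97
Net pay = $2,102.80 − $785.97 = $1,316.83

$1,316.83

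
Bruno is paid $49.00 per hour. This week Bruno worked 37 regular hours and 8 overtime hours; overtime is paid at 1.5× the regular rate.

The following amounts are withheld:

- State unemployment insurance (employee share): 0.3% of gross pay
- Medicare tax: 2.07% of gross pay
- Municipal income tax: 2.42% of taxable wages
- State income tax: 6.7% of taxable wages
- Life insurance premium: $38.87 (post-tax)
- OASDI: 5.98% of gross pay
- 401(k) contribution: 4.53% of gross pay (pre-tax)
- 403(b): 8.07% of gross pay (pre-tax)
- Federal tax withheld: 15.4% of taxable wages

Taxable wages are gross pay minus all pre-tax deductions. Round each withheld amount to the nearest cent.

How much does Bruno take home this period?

$1,344.58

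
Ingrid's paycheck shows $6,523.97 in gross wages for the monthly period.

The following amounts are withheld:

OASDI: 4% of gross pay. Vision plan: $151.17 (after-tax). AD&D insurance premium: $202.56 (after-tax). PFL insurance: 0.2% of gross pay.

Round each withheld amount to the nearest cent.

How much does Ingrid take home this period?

OASDI: $6,523.97 × 0.04 = $260.96
PFL insurance: $6,523.97 × 0.002 = $13.05
AD&D insurance premium: $202.56
Vision plan: $151.17
Total deductions = $260.96 + $13.05 + $202.56 + $151.17 = $627.74
Net pay = $6,523.97 − $627.74 = $5,896.23

$5,896.23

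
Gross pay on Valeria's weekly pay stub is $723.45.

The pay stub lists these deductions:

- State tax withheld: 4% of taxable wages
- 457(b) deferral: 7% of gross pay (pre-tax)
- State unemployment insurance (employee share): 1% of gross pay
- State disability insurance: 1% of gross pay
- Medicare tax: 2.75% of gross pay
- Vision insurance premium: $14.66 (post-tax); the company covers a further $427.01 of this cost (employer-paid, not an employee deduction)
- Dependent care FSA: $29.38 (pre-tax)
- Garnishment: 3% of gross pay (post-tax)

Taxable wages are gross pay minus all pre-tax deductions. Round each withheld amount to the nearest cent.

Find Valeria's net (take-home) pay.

$546.98

Dependent care FSA: $29.38
457(b) deferral: $723.45 × 0.07 = $50.64
Pre-tax total = $29.38 + $50.64 = $80.02
Taxable wages = $723.45 − $80.02 = $643.43
State tax withheld: $643.43 × 0.04 = $25.74
State unemployment insurance (employee share): $723.45 × 0.01 = $7.23
State disability insurance: $723.45 × 0.01 = $7.23
Medicare tax: $723.45 × 0.0275 = $19.89
Garnishment: $723.45 × 0.03 = $21.70
Vision insurance premium: $14.66
(Employer's $427.01 toward vision insurance premium is not withheld from the employee.)
Total deductions = $29.38 + $50.64 + $25.74 + $7.23 + $7.23 + $19.89 + $21.70 + $14.66 = $176.47
Net pay = $723.45 − $176.47 = $546.98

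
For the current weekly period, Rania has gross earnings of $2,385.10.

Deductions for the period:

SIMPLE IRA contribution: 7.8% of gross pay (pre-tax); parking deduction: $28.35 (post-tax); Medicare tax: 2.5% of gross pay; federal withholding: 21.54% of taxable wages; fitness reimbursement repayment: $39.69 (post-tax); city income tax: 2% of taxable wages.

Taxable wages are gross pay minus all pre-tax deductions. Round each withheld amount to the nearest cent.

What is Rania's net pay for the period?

SIMPLE IRA contribution: $2,385.10 × 0.078 = $186.04
Taxable wages = $2,385.10 − $186.04 = $2,199.06
Federal withholding: $2,199.06 × 0.2154 = $473.68
City income tax: $2,199.06 × 0.02 = $43.98
Medicare tax: $2,385.10 × 0.025 = $59.63
Fitness reimbursement repayment: $39.69
Parking deduction: $28.35
Total deductions = $186.04 + $473.68 + $43.98 + $59.63 + $39.69 + $28.35 = $831.37
Net pay = $2,385.10 − $831.37 = $1,553.73

$1,553.73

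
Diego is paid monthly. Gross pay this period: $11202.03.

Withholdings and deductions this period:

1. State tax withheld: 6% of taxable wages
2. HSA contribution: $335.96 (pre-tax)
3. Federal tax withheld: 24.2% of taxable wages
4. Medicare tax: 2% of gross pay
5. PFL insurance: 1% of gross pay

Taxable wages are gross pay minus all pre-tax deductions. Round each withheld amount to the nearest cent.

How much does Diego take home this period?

$7248.46

HSA contribution: $335.96
Taxable wages = $11202.03 − $335.96 = $10866.07
Federal tax withheld: $10866.07 × 0.242 = $2629.59
State tax withheld: $10866.07 × 0.06 = $651.96
Medicare tax: $11202.03 × 0.02 = $224.04
PFL insurance: $11202.03 × 0.01 = $112.02
Total deductions = $335.96 + $2629.59 + $651.96 + $224.04 + $112.02 = $3953.57
Net pay = $11202.03 − $3953.57 = $7248.46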